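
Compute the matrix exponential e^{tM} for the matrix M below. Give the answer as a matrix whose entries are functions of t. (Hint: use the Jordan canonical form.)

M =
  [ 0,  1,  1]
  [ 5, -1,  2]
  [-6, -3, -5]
e^{tM} =
  [3*t^2*exp(-2*t)/2 + 2*t*exp(-2*t) + exp(-2*t), t*exp(-2*t), t^2*exp(-2*t)/2 + t*exp(-2*t)]
  [3*t^2*exp(-2*t)/2 + 5*t*exp(-2*t), t*exp(-2*t) + exp(-2*t), t^2*exp(-2*t)/2 + 2*t*exp(-2*t)]
  [-9*t^2*exp(-2*t)/2 - 6*t*exp(-2*t), -3*t*exp(-2*t), -3*t^2*exp(-2*t)/2 - 3*t*exp(-2*t) + exp(-2*t)]

Strategy: write M = P · J · P⁻¹ where J is a Jordan canonical form, so e^{tM} = P · e^{tJ} · P⁻¹, and e^{tJ} can be computed block-by-block.

M has Jordan form
J =
  [-2,  1,  0]
  [ 0, -2,  1]
  [ 0,  0, -2]
(up to reordering of blocks).

Per-block formulas:
  For a 3×3 Jordan block J_3(-2): exp(t · J_3(-2)) = e^(-2t)·(I + t·N + (t^2/2)·N^2), where N is the 3×3 nilpotent shift.

After assembling e^{tJ} and conjugating by P, we get:

e^{tM} =
  [3*t^2*exp(-2*t)/2 + 2*t*exp(-2*t) + exp(-2*t), t*exp(-2*t), t^2*exp(-2*t)/2 + t*exp(-2*t)]
  [3*t^2*exp(-2*t)/2 + 5*t*exp(-2*t), t*exp(-2*t) + exp(-2*t), t^2*exp(-2*t)/2 + 2*t*exp(-2*t)]
  [-9*t^2*exp(-2*t)/2 - 6*t*exp(-2*t), -3*t*exp(-2*t), -3*t^2*exp(-2*t)/2 - 3*t*exp(-2*t) + exp(-2*t)]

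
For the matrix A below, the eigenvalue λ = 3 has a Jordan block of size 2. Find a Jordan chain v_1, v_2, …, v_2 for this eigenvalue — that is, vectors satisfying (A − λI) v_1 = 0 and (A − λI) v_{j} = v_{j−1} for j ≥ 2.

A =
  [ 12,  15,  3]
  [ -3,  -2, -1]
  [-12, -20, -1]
A Jordan chain for λ = 3 of length 2:
v_1 = (9, -3, -12)ᵀ
v_2 = (1, 0, 0)ᵀ

Let N = A − (3)·I. We want v_2 with N^2 v_2 = 0 but N^1 v_2 ≠ 0; then v_{j-1} := N · v_j for j = 2, …, 2.

Pick v_2 = (1, 0, 0)ᵀ.
Then v_1 = N · v_2 = (9, -3, -12)ᵀ.

Sanity check: (A − (3)·I) v_1 = (0, 0, 0)ᵀ = 0. ✓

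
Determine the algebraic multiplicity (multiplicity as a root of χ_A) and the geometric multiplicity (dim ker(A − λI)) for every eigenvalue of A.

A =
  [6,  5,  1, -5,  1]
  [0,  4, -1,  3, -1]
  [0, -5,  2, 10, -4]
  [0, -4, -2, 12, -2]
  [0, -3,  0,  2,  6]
λ = 6: alg = 5, geom = 3

Step 1 — factor the characteristic polynomial to read off the algebraic multiplicities:
  χ_A(x) = (x - 6)^5

Step 2 — compute geometric multiplicities via the rank-nullity identity g(λ) = n − rank(A − λI):
  rank(A − (6)·I) = 2, so dim ker(A − (6)·I) = n − 2 = 3

Summary:
  λ = 6: algebraic multiplicity = 5, geometric multiplicity = 3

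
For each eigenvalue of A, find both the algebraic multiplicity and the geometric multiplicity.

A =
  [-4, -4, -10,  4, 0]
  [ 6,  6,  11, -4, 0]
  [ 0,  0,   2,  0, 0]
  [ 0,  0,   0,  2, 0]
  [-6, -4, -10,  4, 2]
λ = 0: alg = 1, geom = 1; λ = 2: alg = 4, geom = 3

Step 1 — factor the characteristic polynomial to read off the algebraic multiplicities:
  χ_A(x) = x*(x - 2)^4

Step 2 — compute geometric multiplicities via the rank-nullity identity g(λ) = n − rank(A − λI):
  rank(A − (0)·I) = 4, so dim ker(A − (0)·I) = n − 4 = 1
  rank(A − (2)·I) = 2, so dim ker(A − (2)·I) = n − 2 = 3

Summary:
  λ = 0: algebraic multiplicity = 1, geometric multiplicity = 1
  λ = 2: algebraic multiplicity = 4, geometric multiplicity = 3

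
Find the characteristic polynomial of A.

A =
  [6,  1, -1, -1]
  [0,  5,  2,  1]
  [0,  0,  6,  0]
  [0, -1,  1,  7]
x^4 - 24*x^3 + 216*x^2 - 864*x + 1296

Expanding det(x·I − A) (e.g. by cofactor expansion or by noting that A is similar to its Jordan form J, which has the same characteristic polynomial as A) gives
  χ_A(x) = x^4 - 24*x^3 + 216*x^2 - 864*x + 1296
which factors as (x - 6)^4. The eigenvalues (with algebraic multiplicities) are λ = 6 with multiplicity 4.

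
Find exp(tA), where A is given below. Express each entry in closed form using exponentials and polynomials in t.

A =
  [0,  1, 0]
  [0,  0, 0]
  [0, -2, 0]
e^{tA} =
  [1, t, 0]
  [0, 1, 0]
  [0, -2*t, 1]

Strategy: write A = P · J · P⁻¹ where J is a Jordan canonical form, so e^{tA} = P · e^{tJ} · P⁻¹, and e^{tJ} can be computed block-by-block.

A has Jordan form
J =
  [0, 1, 0]
  [0, 0, 0]
  [0, 0, 0]
(up to reordering of blocks).

Per-block formulas:
  For a 2×2 Jordan block J_2(0): exp(t · J_2(0)) = e^(0t)·(I + t·N), where N is the 2×2 nilpotent shift.
  For a 1×1 block at λ = 0: exp(t · [0]) = [e^(0t)].

After assembling e^{tJ} and conjugating by P, we get:

e^{tA} =
  [1, t, 0]
  [0, 1, 0]
  [0, -2*t, 1]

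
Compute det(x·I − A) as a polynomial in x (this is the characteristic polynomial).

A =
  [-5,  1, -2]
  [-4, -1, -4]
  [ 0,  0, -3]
x^3 + 9*x^2 + 27*x + 27

Expanding det(x·I − A) (e.g. by cofactor expansion or by noting that A is similar to its Jordan form J, which has the same characteristic polynomial as A) gives
  χ_A(x) = x^3 + 9*x^2 + 27*x + 27
which factors as (x + 3)^3. The eigenvalues (with algebraic multiplicities) are λ = -3 with multiplicity 3.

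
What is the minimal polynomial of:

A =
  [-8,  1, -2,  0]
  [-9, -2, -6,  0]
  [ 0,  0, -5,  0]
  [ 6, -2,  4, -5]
x^2 + 10*x + 25

The characteristic polynomial is χ_A(x) = (x + 5)^4, so the eigenvalues are known. The minimal polynomial is
  m_A(x) = Π_λ (x − λ)^{k_λ}
where k_λ is the size of the *largest* Jordan block for λ (equivalently, the smallest k with (A − λI)^k v = 0 for every generalised eigenvector v of λ).

  λ = -5: largest Jordan block has size 2, contributing (x + 5)^2

So m_A(x) = (x + 5)^2 = x^2 + 10*x + 25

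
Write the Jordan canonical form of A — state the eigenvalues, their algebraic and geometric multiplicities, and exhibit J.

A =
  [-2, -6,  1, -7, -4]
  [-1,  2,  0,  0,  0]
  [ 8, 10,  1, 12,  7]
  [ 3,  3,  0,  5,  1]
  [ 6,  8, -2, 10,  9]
J_3(3) ⊕ J_2(3)

The characteristic polynomial is
  det(x·I − A) = x^5 - 15*x^4 + 90*x^3 - 270*x^2 + 405*x - 243 = (x - 3)^5

Eigenvalues and multiplicities (the geometric multiplicity of λ is n − rank(A − λI), which equals the number of Jordan blocks for λ):
  λ = 3: algebraic multiplicity = 5, geometric multiplicity = 2

Determining the block sizes for each eigenvalue:
  λ = 3: with am = 5 and gm = 2, the partition is not yet determined (e.g. several partitions of 5 into 2 parts exist). Let N = A − (3)·I. Computing rank(N^1) = 3, rank(N^2) = 1, rank(N^3) = 0; the number of blocks of size ≥ j is rank(N^{j−1}) − rank(N^j), giving [2, 2, 1]. So we have 1 block(s) of size 3, 1 block(s) of size 2 → block sizes [3, 2]

Assembling the blocks gives a Jordan form
J =
  [3, 1, 0, 0, 0]
  [0, 3, 1, 0, 0]
  [0, 0, 3, 0, 0]
  [0, 0, 0, 3, 1]
  [0, 0, 0, 0, 3]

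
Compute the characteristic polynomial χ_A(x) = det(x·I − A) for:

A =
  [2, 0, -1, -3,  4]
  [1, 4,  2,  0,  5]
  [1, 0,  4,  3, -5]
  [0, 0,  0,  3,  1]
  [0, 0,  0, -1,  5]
x^5 - 18*x^4 + 129*x^3 - 460*x^2 + 816*x - 576

Expanding det(x·I − A) (e.g. by cofactor expansion or by noting that A is similar to its Jordan form J, which has the same characteristic polynomial as A) gives
  χ_A(x) = x^5 - 18*x^4 + 129*x^3 - 460*x^2 + 816*x - 576
which factors as (x - 4)^3*(x - 3)^2. The eigenvalues (with algebraic multiplicities) are λ = 3 with multiplicity 2, λ = 4 with multiplicity 3.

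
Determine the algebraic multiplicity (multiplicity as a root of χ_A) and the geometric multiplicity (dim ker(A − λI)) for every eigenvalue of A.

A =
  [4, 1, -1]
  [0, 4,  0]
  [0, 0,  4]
λ = 4: alg = 3, geom = 2

Step 1 — factor the characteristic polynomial to read off the algebraic multiplicities:
  χ_A(x) = (x - 4)^3

Step 2 — compute geometric multiplicities via the rank-nullity identity g(λ) = n − rank(A − λI):
  rank(A − (4)·I) = 1, so dim ker(A − (4)·I) = n − 1 = 2

Summary:
  λ = 4: algebraic multiplicity = 3, geometric multiplicity = 2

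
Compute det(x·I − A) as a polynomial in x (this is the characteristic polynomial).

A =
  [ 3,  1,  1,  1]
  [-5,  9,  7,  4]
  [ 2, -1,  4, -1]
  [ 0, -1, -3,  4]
x^4 - 20*x^3 + 150*x^2 - 500*x + 625

Expanding det(x·I − A) (e.g. by cofactor expansion or by noting that A is similar to its Jordan form J, which has the same characteristic polynomial as A) gives
  χ_A(x) = x^4 - 20*x^3 + 150*x^2 - 500*x + 625
which factors as (x - 5)^4. The eigenvalues (with algebraic multiplicities) are λ = 5 with multiplicity 4.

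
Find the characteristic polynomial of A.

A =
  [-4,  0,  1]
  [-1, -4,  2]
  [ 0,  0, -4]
x^3 + 12*x^2 + 48*x + 64

Expanding det(x·I − A) (e.g. by cofactor expansion or by noting that A is similar to its Jordan form J, which has the same characteristic polynomial as A) gives
  χ_A(x) = x^3 + 12*x^2 + 48*x + 64
which factors as (x + 4)^3. The eigenvalues (with algebraic multiplicities) are λ = -4 with multiplicity 3.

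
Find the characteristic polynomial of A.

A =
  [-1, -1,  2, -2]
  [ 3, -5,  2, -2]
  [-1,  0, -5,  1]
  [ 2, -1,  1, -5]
x^4 + 16*x^3 + 96*x^2 + 256*x + 256

Expanding det(x·I − A) (e.g. by cofactor expansion or by noting that A is similar to its Jordan form J, which has the same characteristic polynomial as A) gives
  χ_A(x) = x^4 + 16*x^3 + 96*x^2 + 256*x + 256
which factors as (x + 4)^4. The eigenvalues (with algebraic multiplicities) are λ = -4 with multiplicity 4.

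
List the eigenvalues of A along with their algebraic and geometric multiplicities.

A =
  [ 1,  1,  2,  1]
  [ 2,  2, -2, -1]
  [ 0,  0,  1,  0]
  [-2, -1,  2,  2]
λ = 1: alg = 3, geom = 2; λ = 3: alg = 1, geom = 1

Step 1 — factor the characteristic polynomial to read off the algebraic multiplicities:
  χ_A(x) = (x - 3)*(x - 1)^3

Step 2 — compute geometric multiplicities via the rank-nullity identity g(λ) = n − rank(A − λI):
  rank(A − (1)·I) = 2, so dim ker(A − (1)·I) = n − 2 = 2
  rank(A − (3)·I) = 3, so dim ker(A − (3)·I) = n − 3 = 1

Summary:
  λ = 1: algebraic multiplicity = 3, geometric multiplicity = 2
  λ = 3: algebraic multiplicity = 1, geometric multiplicity = 1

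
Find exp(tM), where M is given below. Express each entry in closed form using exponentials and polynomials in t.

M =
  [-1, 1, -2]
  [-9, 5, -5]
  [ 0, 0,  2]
e^{tM} =
  [-3*t*exp(2*t) + exp(2*t), t*exp(2*t), t^2*exp(2*t)/2 - 2*t*exp(2*t)]
  [-9*t*exp(2*t), 3*t*exp(2*t) + exp(2*t), 3*t^2*exp(2*t)/2 - 5*t*exp(2*t)]
  [0, 0, exp(2*t)]

Strategy: write M = P · J · P⁻¹ where J is a Jordan canonical form, so e^{tM} = P · e^{tJ} · P⁻¹, and e^{tJ} can be computed block-by-block.

M has Jordan form
J =
  [2, 1, 0]
  [0, 2, 1]
  [0, 0, 2]
(up to reordering of blocks).

Per-block formulas:
  For a 3×3 Jordan block J_3(2): exp(t · J_3(2)) = e^(2t)·(I + t·N + (t^2/2)·N^2), where N is the 3×3 nilpotent shift.

After assembling e^{tJ} and conjugating by P, we get:

e^{tM} =
  [-3*t*exp(2*t) + exp(2*t), t*exp(2*t), t^2*exp(2*t)/2 - 2*t*exp(2*t)]
  [-9*t*exp(2*t), 3*t*exp(2*t) + exp(2*t), 3*t^2*exp(2*t)/2 - 5*t*exp(2*t)]
  [0, 0, exp(2*t)]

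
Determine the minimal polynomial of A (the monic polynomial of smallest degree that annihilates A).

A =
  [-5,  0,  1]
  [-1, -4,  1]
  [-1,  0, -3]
x^2 + 8*x + 16

The characteristic polynomial is χ_A(x) = (x + 4)^3, so the eigenvalues are known. The minimal polynomial is
  m_A(x) = Π_λ (x − λ)^{k_λ}
where k_λ is the size of the *largest* Jordan block for λ (equivalently, the smallest k with (A − λI)^k v = 0 for every generalised eigenvector v of λ).

  λ = -4: largest Jordan block has size 2, contributing (x + 4)^2

So m_A(x) = (x + 4)^2 = x^2 + 8*x + 16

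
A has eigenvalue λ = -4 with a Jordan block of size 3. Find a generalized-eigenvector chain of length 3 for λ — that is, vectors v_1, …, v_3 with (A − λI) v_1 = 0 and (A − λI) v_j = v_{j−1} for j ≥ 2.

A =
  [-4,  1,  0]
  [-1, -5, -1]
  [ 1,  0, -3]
A Jordan chain for λ = -4 of length 3:
v_1 = (-1, 0, 1)ᵀ
v_2 = (0, -1, 1)ᵀ
v_3 = (1, 0, 0)ᵀ

Let N = A − (-4)·I. We want v_3 with N^3 v_3 = 0 but N^2 v_3 ≠ 0; then v_{j-1} := N · v_j for j = 3, …, 2.

Pick v_3 = (1, 0, 0)ᵀ.
Then v_2 = N · v_3 = (0, -1, 1)ᵀ.
Then v_1 = N · v_2 = (-1, 0, 1)ᵀ.

Sanity check: (A − (-4)·I) v_1 = (0, 0, 0)ᵀ = 0. ✓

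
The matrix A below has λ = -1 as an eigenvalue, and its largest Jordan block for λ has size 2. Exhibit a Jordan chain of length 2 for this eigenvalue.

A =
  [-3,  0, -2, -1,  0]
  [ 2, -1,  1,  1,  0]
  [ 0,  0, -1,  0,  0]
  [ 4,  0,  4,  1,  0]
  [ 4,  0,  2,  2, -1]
A Jordan chain for λ = -1 of length 2:
v_1 = (-2, 2, 0, 4, 4)ᵀ
v_2 = (1, 0, 0, 0, 0)ᵀ

Let N = A − (-1)·I. We want v_2 with N^2 v_2 = 0 but N^1 v_2 ≠ 0; then v_{j-1} := N · v_j for j = 2, …, 2.

Pick v_2 = (1, 0, 0, 0, 0)ᵀ.
Then v_1 = N · v_2 = (-2, 2, 0, 4, 4)ᵀ.

Sanity check: (A − (-1)·I) v_1 = (0, 0, 0, 0, 0)ᵀ = 0. ✓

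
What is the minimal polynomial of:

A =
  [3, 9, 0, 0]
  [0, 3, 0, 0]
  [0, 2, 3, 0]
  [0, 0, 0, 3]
x^2 - 6*x + 9

The characteristic polynomial is χ_A(x) = (x - 3)^4, so the eigenvalues are known. The minimal polynomial is
  m_A(x) = Π_λ (x − λ)^{k_λ}
where k_λ is the size of the *largest* Jordan block for λ (equivalently, the smallest k with (A − λI)^k v = 0 for every generalised eigenvector v of λ).

  λ = 3: largest Jordan block has size 2, contributing (x − 3)^2

So m_A(x) = (x - 3)^2 = x^2 - 6*x + 9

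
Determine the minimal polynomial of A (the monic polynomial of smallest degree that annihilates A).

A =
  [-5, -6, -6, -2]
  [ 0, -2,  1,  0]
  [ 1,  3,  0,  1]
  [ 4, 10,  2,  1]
x^4 + 6*x^3 + 12*x^2 + 10*x + 3

The characteristic polynomial is χ_A(x) = (x + 1)^3*(x + 3), so the eigenvalues are known. The minimal polynomial is
  m_A(x) = Π_λ (x − λ)^{k_λ}
where k_λ is the size of the *largest* Jordan block for λ (equivalently, the smallest k with (A − λI)^k v = 0 for every generalised eigenvector v of λ).

  λ = -3: largest Jordan block has size 1, contributing (x + 3)
  λ = -1: largest Jordan block has size 3, contributing (x + 1)^3

So m_A(x) = (x + 1)^3*(x + 3) = x^4 + 6*x^3 + 12*x^2 + 10*x + 3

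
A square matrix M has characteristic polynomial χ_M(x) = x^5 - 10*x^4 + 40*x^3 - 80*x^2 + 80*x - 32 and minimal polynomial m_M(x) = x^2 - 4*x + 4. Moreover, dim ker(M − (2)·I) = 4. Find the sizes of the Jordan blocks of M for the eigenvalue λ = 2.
Block sizes for λ = 2: [2, 1, 1, 1]

Step 1 — from the characteristic polynomial, algebraic multiplicity of λ = 2 is 5. From dim ker(M − (2)·I) = 4, there are exactly 4 Jordan blocks for λ = 2.
Step 2 — from the minimal polynomial, the factor (x − 2)^2 tells us the largest block for λ = 2 has size 2.
Step 3 — with total size 5, 4 blocks, and largest block 2, the block sizes (in nonincreasing order) are [2, 1, 1, 1].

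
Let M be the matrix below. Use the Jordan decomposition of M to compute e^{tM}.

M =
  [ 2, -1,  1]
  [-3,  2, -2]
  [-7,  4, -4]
e^{tM} =
  [2*t + 1, -t, t]
  [t^2 - 3*t, -t^2/2 + 2*t + 1, t^2/2 - 2*t]
  [t^2 - 7*t, -t^2/2 + 4*t, t^2/2 - 4*t + 1]

Strategy: write M = P · J · P⁻¹ where J is a Jordan canonical form, so e^{tM} = P · e^{tJ} · P⁻¹, and e^{tJ} can be computed block-by-block.

M has Jordan form
J =
  [0, 1, 0]
  [0, 0, 1]
  [0, 0, 0]
(up to reordering of blocks).

Per-block formulas:
  For a 3×3 Jordan block J_3(0): exp(t · J_3(0)) = e^(0t)·(I + t·N + (t^2/2)·N^2), where N is the 3×3 nilpotent shift.

After assembling e^{tJ} and conjugating by P, we get:

e^{tM} =
  [2*t + 1, -t, t]
  [t^2 - 3*t, -t^2/2 + 2*t + 1, t^2/2 - 2*t]
  [t^2 - 7*t, -t^2/2 + 4*t, t^2/2 - 4*t + 1]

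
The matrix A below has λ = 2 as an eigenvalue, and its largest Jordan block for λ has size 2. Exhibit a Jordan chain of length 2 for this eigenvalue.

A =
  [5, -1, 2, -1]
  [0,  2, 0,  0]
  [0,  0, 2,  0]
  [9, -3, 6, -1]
A Jordan chain for λ = 2 of length 2:
v_1 = (3, 0, 0, 9)ᵀ
v_2 = (1, 0, 0, 0)ᵀ

Let N = A − (2)·I. We want v_2 with N^2 v_2 = 0 but N^1 v_2 ≠ 0; then v_{j-1} := N · v_j for j = 2, …, 2.

Pick v_2 = (1, 0, 0, 0)ᵀ.
Then v_1 = N · v_2 = (3, 0, 0, 9)ᵀ.

Sanity check: (A − (2)·I) v_1 = (0, 0, 0, 0)ᵀ = 0. ✓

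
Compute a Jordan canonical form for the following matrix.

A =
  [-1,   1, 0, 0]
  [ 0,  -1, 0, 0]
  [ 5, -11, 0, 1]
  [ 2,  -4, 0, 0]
J_2(-1) ⊕ J_2(0)

The characteristic polynomial is
  det(x·I − A) = x^4 + 2*x^3 + x^2 = x^2*(x + 1)^2

Eigenvalues and multiplicities (the geometric multiplicity of λ is n − rank(A − λI), which equals the number of Jordan blocks for λ):
  λ = -1: algebraic multiplicity = 2, geometric multiplicity = 1
  λ = 0: algebraic multiplicity = 2, geometric multiplicity = 1

Determining the block sizes for each eigenvalue:
  λ = -1: one block (gm = 1), so the single block has size am = 2 → block sizes [2]
  λ = 0: one block (gm = 1), so the single block has size am = 2 → block sizes [2]

Assembling the blocks gives a Jordan form
J =
  [-1,  1, 0, 0]
  [ 0, -1, 0, 0]
  [ 0,  0, 0, 1]
  [ 0,  0, 0, 0]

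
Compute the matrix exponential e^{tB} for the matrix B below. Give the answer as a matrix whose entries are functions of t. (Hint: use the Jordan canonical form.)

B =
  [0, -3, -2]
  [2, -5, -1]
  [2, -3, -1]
e^{tB} =
  [-3*t^2*exp(-2*t) + 2*t*exp(-2*t) + exp(-2*t), 9*t^2*exp(-2*t)/2 - 3*t*exp(-2*t), -3*t^2*exp(-2*t)/2 - 2*t*exp(-2*t)]
  [-2*t^2*exp(-2*t) + 2*t*exp(-2*t), 3*t^2*exp(-2*t) - 3*t*exp(-2*t) + exp(-2*t), -t^2*exp(-2*t) - t*exp(-2*t)]
  [2*t*exp(-2*t), -3*t*exp(-2*t), t*exp(-2*t) + exp(-2*t)]

Strategy: write B = P · J · P⁻¹ where J is a Jordan canonical form, so e^{tB} = P · e^{tJ} · P⁻¹, and e^{tJ} can be computed block-by-block.

B has Jordan form
J =
  [-2,  1,  0]
  [ 0, -2,  1]
  [ 0,  0, -2]
(up to reordering of blocks).

Per-block formulas:
  For a 3×3 Jordan block J_3(-2): exp(t · J_3(-2)) = e^(-2t)·(I + t·N + (t^2/2)·N^2), where N is the 3×3 nilpotent shift.

After assembling e^{tJ} and conjugating by P, we get:

e^{tB} =
  [-3*t^2*exp(-2*t) + 2*t*exp(-2*t) + exp(-2*t), 9*t^2*exp(-2*t)/2 - 3*t*exp(-2*t), -3*t^2*exp(-2*t)/2 - 2*t*exp(-2*t)]
  [-2*t^2*exp(-2*t) + 2*t*exp(-2*t), 3*t^2*exp(-2*t) - 3*t*exp(-2*t) + exp(-2*t), -t^2*exp(-2*t) - t*exp(-2*t)]
  [2*t*exp(-2*t), -3*t*exp(-2*t), t*exp(-2*t) + exp(-2*t)]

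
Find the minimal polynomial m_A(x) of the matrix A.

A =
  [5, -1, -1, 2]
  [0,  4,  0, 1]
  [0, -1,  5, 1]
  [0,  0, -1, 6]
x^3 - 15*x^2 + 75*x - 125

The characteristic polynomial is χ_A(x) = (x - 5)^4, so the eigenvalues are known. The minimal polynomial is
  m_A(x) = Π_λ (x − λ)^{k_λ}
where k_λ is the size of the *largest* Jordan block for λ (equivalently, the smallest k with (A − λI)^k v = 0 for every generalised eigenvector v of λ).

  λ = 5: largest Jordan block has size 3, contributing (x − 5)^3

So m_A(x) = (x - 5)^3 = x^3 - 15*x^2 + 75*x - 125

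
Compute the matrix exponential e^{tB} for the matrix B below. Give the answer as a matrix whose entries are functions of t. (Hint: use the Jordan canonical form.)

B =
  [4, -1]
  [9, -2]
e^{tB} =
  [3*t*exp(t) + exp(t), -t*exp(t)]
  [9*t*exp(t), -3*t*exp(t) + exp(t)]

Strategy: write B = P · J · P⁻¹ where J is a Jordan canonical form, so e^{tB} = P · e^{tJ} · P⁻¹, and e^{tJ} can be computed block-by-block.

B has Jordan form
J =
  [1, 1]
  [0, 1]
(up to reordering of blocks).

Per-block formulas:
  For a 2×2 Jordan block J_2(1): exp(t · J_2(1)) = e^(1t)·(I + t·N), where N is the 2×2 nilpotent shift.

After assembling e^{tJ} and conjugating by P, we get:

e^{tB} =
  [3*t*exp(t) + exp(t), -t*exp(t)]
  [9*t*exp(t), -3*t*exp(t) + exp(t)]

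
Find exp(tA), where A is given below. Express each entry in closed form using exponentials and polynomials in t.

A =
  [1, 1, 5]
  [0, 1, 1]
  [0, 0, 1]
e^{tA} =
  [exp(t), t*exp(t), t^2*exp(t)/2 + 5*t*exp(t)]
  [0, exp(t), t*exp(t)]
  [0, 0, exp(t)]

Strategy: write A = P · J · P⁻¹ where J is a Jordan canonical form, so e^{tA} = P · e^{tJ} · P⁻¹, and e^{tJ} can be computed block-by-block.

A has Jordan form
J =
  [1, 1, 0]
  [0, 1, 1]
  [0, 0, 1]
(up to reordering of blocks).

Per-block formulas:
  For a 3×3 Jordan block J_3(1): exp(t · J_3(1)) = e^(1t)·(I + t·N + (t^2/2)·N^2), where N is the 3×3 nilpotent shift.

After assembling e^{tJ} and conjugating by P, we get:

e^{tA} =
  [exp(t), t*exp(t), t^2*exp(t)/2 + 5*t*exp(t)]
  [0, exp(t), t*exp(t)]
  [0, 0, exp(t)]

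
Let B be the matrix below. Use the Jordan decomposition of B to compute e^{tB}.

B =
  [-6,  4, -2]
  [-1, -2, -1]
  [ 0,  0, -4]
e^{tB} =
  [-2*t*exp(-4*t) + exp(-4*t), 4*t*exp(-4*t), -2*t*exp(-4*t)]
  [-t*exp(-4*t), 2*t*exp(-4*t) + exp(-4*t), -t*exp(-4*t)]
  [0, 0, exp(-4*t)]

Strategy: write B = P · J · P⁻¹ where J is a Jordan canonical form, so e^{tB} = P · e^{tJ} · P⁻¹, and e^{tJ} can be computed block-by-block.

B has Jordan form
J =
  [-4,  1,  0]
  [ 0, -4,  0]
  [ 0,  0, -4]
(up to reordering of blocks).

Per-block formulas:
  For a 1×1 block at λ = -4: exp(t · [-4]) = [e^(-4t)].
  For a 2×2 Jordan block J_2(-4): exp(t · J_2(-4)) = e^(-4t)·(I + t·N), where N is the 2×2 nilpotent shift.

After assembling e^{tJ} and conjugating by P, we get:

e^{tB} =
  [-2*t*exp(-4*t) + exp(-4*t), 4*t*exp(-4*t), -2*t*exp(-4*t)]
  [-t*exp(-4*t), 2*t*exp(-4*t) + exp(-4*t), -t*exp(-4*t)]
  [0, 0, exp(-4*t)]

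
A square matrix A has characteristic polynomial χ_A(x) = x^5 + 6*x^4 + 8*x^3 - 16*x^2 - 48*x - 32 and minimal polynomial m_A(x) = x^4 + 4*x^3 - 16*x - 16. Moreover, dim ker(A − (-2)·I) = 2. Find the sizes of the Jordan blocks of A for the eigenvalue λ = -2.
Block sizes for λ = -2: [3, 1]

Step 1 — from the characteristic polynomial, algebraic multiplicity of λ = -2 is 4. From dim ker(A − (-2)·I) = 2, there are exactly 2 Jordan blocks for λ = -2.
Step 2 — from the minimal polynomial, the factor (x + 2)^3 tells us the largest block for λ = -2 has size 3.
Step 3 — with total size 4, 2 blocks, and largest block 3, the block sizes (in nonincreasing order) are [3, 1].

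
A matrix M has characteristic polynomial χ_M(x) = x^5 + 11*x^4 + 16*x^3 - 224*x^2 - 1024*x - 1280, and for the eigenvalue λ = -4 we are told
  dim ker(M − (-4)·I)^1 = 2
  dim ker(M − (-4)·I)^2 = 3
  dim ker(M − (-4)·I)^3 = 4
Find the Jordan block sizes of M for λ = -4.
Block sizes for λ = -4: [3, 1]

From the dimensions of kernels of powers, the number of Jordan blocks of size at least j is d_j − d_{j−1} where d_j = dim ker(N^j) (with d_0 = 0). Computing the differences gives [2, 1, 1].
The number of blocks of size exactly k is (#blocks of size ≥ k) − (#blocks of size ≥ k + 1), so the partition is: 1 block(s) of size 1, 1 block(s) of size 3.
In nonincreasing order the block sizes are [3, 1].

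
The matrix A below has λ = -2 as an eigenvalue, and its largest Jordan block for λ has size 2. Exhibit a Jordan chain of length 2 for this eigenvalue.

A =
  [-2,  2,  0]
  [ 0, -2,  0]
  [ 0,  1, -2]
A Jordan chain for λ = -2 of length 2:
v_1 = (2, 0, 1)ᵀ
v_2 = (0, 1, 0)ᵀ

Let N = A − (-2)·I. We want v_2 with N^2 v_2 = 0 but N^1 v_2 ≠ 0; then v_{j-1} := N · v_j for j = 2, …, 2.

Pick v_2 = (0, 1, 0)ᵀ.
Then v_1 = N · v_2 = (2, 0, 1)ᵀ.

Sanity check: (A − (-2)·I) v_1 = (0, 0, 0)ᵀ = 0. ✓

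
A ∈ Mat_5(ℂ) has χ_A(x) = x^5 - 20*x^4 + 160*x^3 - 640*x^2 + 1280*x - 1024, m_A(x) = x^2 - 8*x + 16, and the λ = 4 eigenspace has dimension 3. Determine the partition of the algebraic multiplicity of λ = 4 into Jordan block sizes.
Block sizes for λ = 4: [2, 2, 1]

Step 1 — from the characteristic polynomial, algebraic multiplicity of λ = 4 is 5. From dim ker(A − (4)·I) = 3, there are exactly 3 Jordan blocks for λ = 4.
Step 2 — from the minimal polynomial, the factor (x − 4)^2 tells us the largest block for λ = 4 has size 2.
Step 3 — with total size 5, 3 blocks, and largest block 2, the block sizes (in nonincreasing order) are [2, 2, 1].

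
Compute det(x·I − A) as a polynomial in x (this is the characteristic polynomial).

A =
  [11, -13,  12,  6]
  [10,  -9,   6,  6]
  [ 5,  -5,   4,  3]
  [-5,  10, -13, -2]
x^4 - 4*x^3 + 6*x^2 - 4*x + 1

Expanding det(x·I − A) (e.g. by cofactor expansion or by noting that A is similar to its Jordan form J, which has the same characteristic polynomial as A) gives
  χ_A(x) = x^4 - 4*x^3 + 6*x^2 - 4*x + 1
which factors as (x - 1)^4. The eigenvalues (with algebraic multiplicities) are λ = 1 with multiplicity 4.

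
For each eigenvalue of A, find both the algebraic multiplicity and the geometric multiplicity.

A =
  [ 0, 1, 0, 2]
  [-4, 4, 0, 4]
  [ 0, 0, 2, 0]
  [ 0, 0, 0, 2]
λ = 2: alg = 4, geom = 3

Step 1 — factor the characteristic polynomial to read off the algebraic multiplicities:
  χ_A(x) = (x - 2)^4

Step 2 — compute geometric multiplicities via the rank-nullity identity g(λ) = n − rank(A − λI):
  rank(A − (2)·I) = 1, so dim ker(A − (2)·I) = n − 1 = 3

Summary:
  λ = 2: algebraic multiplicity = 4, geometric multiplicity = 3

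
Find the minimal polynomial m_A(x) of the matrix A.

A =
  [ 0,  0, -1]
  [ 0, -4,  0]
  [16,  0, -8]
x^2 + 8*x + 16

The characteristic polynomial is χ_A(x) = (x + 4)^3, so the eigenvalues are known. The minimal polynomial is
  m_A(x) = Π_λ (x − λ)^{k_λ}
where k_λ is the size of the *largest* Jordan block for λ (equivalently, the smallest k with (A − λI)^k v = 0 for every generalised eigenvector v of λ).

  λ = -4: largest Jordan block has size 2, contributing (x + 4)^2

So m_A(x) = (x + 4)^2 = x^2 + 8*x + 16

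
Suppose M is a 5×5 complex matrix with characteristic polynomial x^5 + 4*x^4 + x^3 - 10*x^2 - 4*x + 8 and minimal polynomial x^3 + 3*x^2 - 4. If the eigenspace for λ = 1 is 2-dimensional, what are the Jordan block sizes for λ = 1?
Block sizes for λ = 1: [1, 1]

Step 1 — from the characteristic polynomial, algebraic multiplicity of λ = 1 is 2. From dim ker(M − (1)·I) = 2, there are exactly 2 Jordan blocks for λ = 1.
Step 2 — from the minimal polynomial, the factor (x − 1) tells us the largest block for λ = 1 has size 1.
Step 3 — with total size 2, 2 blocks, and largest block 1, the block sizes (in nonincreasing order) are [1, 1].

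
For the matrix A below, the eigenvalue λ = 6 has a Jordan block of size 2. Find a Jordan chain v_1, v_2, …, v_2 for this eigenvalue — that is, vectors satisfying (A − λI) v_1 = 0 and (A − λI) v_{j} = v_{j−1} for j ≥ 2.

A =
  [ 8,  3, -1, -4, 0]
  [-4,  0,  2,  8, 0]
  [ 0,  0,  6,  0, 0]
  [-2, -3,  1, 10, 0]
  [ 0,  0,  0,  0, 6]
A Jordan chain for λ = 6 of length 2:
v_1 = (2, -4, 0, -2, 0)ᵀ
v_2 = (1, 0, 0, 0, 0)ᵀ

Let N = A − (6)·I. We want v_2 with N^2 v_2 = 0 but N^1 v_2 ≠ 0; then v_{j-1} := N · v_j for j = 2, …, 2.

Pick v_2 = (1, 0, 0, 0, 0)ᵀ.
Then v_1 = N · v_2 = (2, -4, 0, -2, 0)ᵀ.

Sanity check: (A − (6)·I) v_1 = (0, 0, 0, 0, 0)ᵀ = 0. ✓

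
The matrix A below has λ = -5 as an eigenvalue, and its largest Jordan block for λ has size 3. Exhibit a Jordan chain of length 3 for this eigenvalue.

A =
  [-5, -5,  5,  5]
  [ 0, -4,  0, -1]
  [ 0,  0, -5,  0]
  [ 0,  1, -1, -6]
A Jordan chain for λ = -5 of length 3:
v_1 = (-5, 1, 0, 1)ᵀ
v_2 = (5, 0, 0, -1)ᵀ
v_3 = (0, 0, 1, 0)ᵀ

Let N = A − (-5)·I. We want v_3 with N^3 v_3 = 0 but N^2 v_3 ≠ 0; then v_{j-1} := N · v_j for j = 3, …, 2.

Pick v_3 = (0, 0, 1, 0)ᵀ.
Then v_2 = N · v_3 = (5, 0, 0, -1)ᵀ.
Then v_1 = N · v_2 = (-5, 1, 0, 1)ᵀ.

Sanity check: (A − (-5)·I) v_1 = (0, 0, 0, 0)ᵀ = 0. ✓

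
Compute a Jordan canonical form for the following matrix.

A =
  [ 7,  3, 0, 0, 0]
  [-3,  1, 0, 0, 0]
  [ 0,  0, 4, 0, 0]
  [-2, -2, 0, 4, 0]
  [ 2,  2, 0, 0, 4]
J_2(4) ⊕ J_1(4) ⊕ J_1(4) ⊕ J_1(4)

The characteristic polynomial is
  det(x·I − A) = x^5 - 20*x^4 + 160*x^3 - 640*x^2 + 1280*x - 1024 = (x - 4)^5

Eigenvalues and multiplicities (the geometric multiplicity of λ is n − rank(A − λI), which equals the number of Jordan blocks for λ):
  λ = 4: algebraic multiplicity = 5, geometric multiplicity = 4

Determining the block sizes for each eigenvalue:
  λ = 4: 4 blocks summing to 5 forces exactly one block of size 2 and the rest size 1 → block sizes [2, 1, 1, 1]

Assembling the blocks gives a Jordan form
J =
  [4, 1, 0, 0, 0]
  [0, 4, 0, 0, 0]
  [0, 0, 4, 0, 0]
  [0, 0, 0, 4, 0]
  [0, 0, 0, 0, 4]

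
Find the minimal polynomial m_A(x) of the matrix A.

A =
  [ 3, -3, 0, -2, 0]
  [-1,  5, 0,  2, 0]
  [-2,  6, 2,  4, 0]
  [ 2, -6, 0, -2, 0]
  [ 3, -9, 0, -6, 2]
x^2 - 4*x + 4

The characteristic polynomial is χ_A(x) = (x - 2)^5, so the eigenvalues are known. The minimal polynomial is
  m_A(x) = Π_λ (x − λ)^{k_λ}
where k_λ is the size of the *largest* Jordan block for λ (equivalently, the smallest k with (A − λI)^k v = 0 for every generalised eigenvector v of λ).

  λ = 2: largest Jordan block has size 2, contributing (x − 2)^2

So m_A(x) = (x - 2)^2 = x^2 - 4*x + 4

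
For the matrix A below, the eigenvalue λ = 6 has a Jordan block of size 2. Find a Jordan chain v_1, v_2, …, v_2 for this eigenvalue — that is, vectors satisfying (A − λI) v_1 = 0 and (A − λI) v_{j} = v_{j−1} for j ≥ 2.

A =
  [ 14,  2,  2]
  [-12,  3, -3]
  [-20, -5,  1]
A Jordan chain for λ = 6 of length 2:
v_1 = (8, -12, -20)ᵀ
v_2 = (1, 0, 0)ᵀ

Let N = A − (6)·I. We want v_2 with N^2 v_2 = 0 but N^1 v_2 ≠ 0; then v_{j-1} := N · v_j for j = 2, …, 2.

Pick v_2 = (1, 0, 0)ᵀ.
Then v_1 = N · v_2 = (8, -12, -20)ᵀ.

Sanity check: (A − (6)·I) v_1 = (0, 0, 0)ᵀ = 0. ✓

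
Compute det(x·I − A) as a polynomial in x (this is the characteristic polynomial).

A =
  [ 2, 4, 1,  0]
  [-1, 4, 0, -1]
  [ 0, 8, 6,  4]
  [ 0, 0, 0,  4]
x^4 - 16*x^3 + 96*x^2 - 256*x + 256

Expanding det(x·I − A) (e.g. by cofactor expansion or by noting that A is similar to its Jordan form J, which has the same characteristic polynomial as A) gives
  χ_A(x) = x^4 - 16*x^3 + 96*x^2 - 256*x + 256
which factors as (x - 4)^4. The eigenvalues (with algebraic multiplicities) are λ = 4 with multiplicity 4.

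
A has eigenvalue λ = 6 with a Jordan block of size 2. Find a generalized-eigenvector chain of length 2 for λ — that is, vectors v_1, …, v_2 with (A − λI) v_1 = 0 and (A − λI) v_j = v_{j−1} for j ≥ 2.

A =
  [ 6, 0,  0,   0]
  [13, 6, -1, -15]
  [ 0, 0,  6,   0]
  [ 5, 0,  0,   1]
A Jordan chain for λ = 6 of length 2:
v_1 = (0, -1, 0, 0)ᵀ
v_2 = (0, 0, 1, 0)ᵀ

Let N = A − (6)·I. We want v_2 with N^2 v_2 = 0 but N^1 v_2 ≠ 0; then v_{j-1} := N · v_j for j = 2, …, 2.

Pick v_2 = (0, 0, 1, 0)ᵀ.
Then v_1 = N · v_2 = (0, -1, 0, 0)ᵀ.

Sanity check: (A − (6)·I) v_1 = (0, 0, 0, 0)ᵀ = 0. ✓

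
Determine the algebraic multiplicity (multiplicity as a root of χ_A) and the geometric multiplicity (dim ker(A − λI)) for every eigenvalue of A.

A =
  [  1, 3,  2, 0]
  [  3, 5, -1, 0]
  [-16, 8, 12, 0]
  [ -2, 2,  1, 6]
λ = 6: alg = 4, geom = 2

Step 1 — factor the characteristic polynomial to read off the algebraic multiplicities:
  χ_A(x) = (x - 6)^4

Step 2 — compute geometric multiplicities via the rank-nullity identity g(λ) = n − rank(A − λI):
  rank(A − (6)·I) = 2, so dim ker(A − (6)·I) = n − 2 = 2

Summary:
  λ = 6: algebraic multiplicity = 4, geometric multiplicity = 2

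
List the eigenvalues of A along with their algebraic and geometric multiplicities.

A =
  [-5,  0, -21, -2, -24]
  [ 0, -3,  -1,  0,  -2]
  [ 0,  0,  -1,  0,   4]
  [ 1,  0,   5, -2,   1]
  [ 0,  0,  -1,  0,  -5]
λ = -4: alg = 1, geom = 1; λ = -3: alg = 4, geom = 3

Step 1 — factor the characteristic polynomial to read off the algebraic multiplicities:
  χ_A(x) = (x + 3)^4*(x + 4)

Step 2 — compute geometric multiplicities via the rank-nullity identity g(λ) = n − rank(A − λI):
  rank(A − (-4)·I) = 4, so dim ker(A − (-4)·I) = n − 4 = 1
  rank(A − (-3)·I) = 2, so dim ker(A − (-3)·I) = n − 2 = 3

Summary:
  λ = -4: algebraic multiplicity = 1, geometric multiplicity = 1
  λ = -3: algebraic multiplicity = 4, geometric multiplicity = 3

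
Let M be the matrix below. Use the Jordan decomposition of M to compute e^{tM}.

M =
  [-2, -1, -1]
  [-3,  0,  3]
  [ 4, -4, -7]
e^{tM} =
  [t*exp(-3*t) + exp(-3*t), -t*exp(-3*t), -t*exp(-3*t)]
  [-3*t*exp(-3*t), 3*t*exp(-3*t) + exp(-3*t), 3*t*exp(-3*t)]
  [4*t*exp(-3*t), -4*t*exp(-3*t), -4*t*exp(-3*t) + exp(-3*t)]

Strategy: write M = P · J · P⁻¹ where J is a Jordan canonical form, so e^{tM} = P · e^{tJ} · P⁻¹, and e^{tJ} can be computed block-by-block.

M has Jordan form
J =
  [-3,  1,  0]
  [ 0, -3,  0]
  [ 0,  0, -3]
(up to reordering of blocks).

Per-block formulas:
  For a 1×1 block at λ = -3: exp(t · [-3]) = [e^(-3t)].
  For a 2×2 Jordan block J_2(-3): exp(t · J_2(-3)) = e^(-3t)·(I + t·N), where N is the 2×2 nilpotent shift.

After assembling e^{tJ} and conjugating by P, we get:

e^{tM} =
  [t*exp(-3*t) + exp(-3*t), -t*exp(-3*t), -t*exp(-3*t)]
  [-3*t*exp(-3*t), 3*t*exp(-3*t) + exp(-3*t), 3*t*exp(-3*t)]
  [4*t*exp(-3*t), -4*t*exp(-3*t), -4*t*exp(-3*t) + exp(-3*t)]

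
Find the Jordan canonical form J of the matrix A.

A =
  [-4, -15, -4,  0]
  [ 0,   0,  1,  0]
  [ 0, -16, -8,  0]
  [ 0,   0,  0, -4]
J_3(-4) ⊕ J_1(-4)

The characteristic polynomial is
  det(x·I − A) = x^4 + 16*x^3 + 96*x^2 + 256*x + 256 = (x + 4)^4

Eigenvalues and multiplicities (the geometric multiplicity of λ is n − rank(A − λI), which equals the number of Jordan blocks for λ):
  λ = -4: algebraic multiplicity = 4, geometric multiplicity = 2

Determining the block sizes for each eigenvalue:
  λ = -4: with am = 4 and gm = 2, the partition is not yet determined (e.g. several partitions of 4 into 2 parts exist). Let N = A − (-4)·I. Computing rank(N^1) = 2, rank(N^2) = 1, rank(N^3) = 0; the number of blocks of size ≥ j is rank(N^{j−1}) − rank(N^j), giving [2, 1, 1]. So we have 1 block(s) of size 3, 1 block(s) of size 1 → block sizes [3, 1]

Assembling the blocks gives a Jordan form
J =
  [-4,  1,  0,  0]
  [ 0, -4,  1,  0]
  [ 0,  0, -4,  0]
  [ 0,  0,  0, -4]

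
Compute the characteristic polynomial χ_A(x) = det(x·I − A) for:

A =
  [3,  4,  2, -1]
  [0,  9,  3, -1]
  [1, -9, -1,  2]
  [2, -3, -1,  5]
x^4 - 16*x^3 + 96*x^2 - 256*x + 256

Expanding det(x·I − A) (e.g. by cofactor expansion or by noting that A is similar to its Jordan form J, which has the same characteristic polynomial as A) gives
  χ_A(x) = x^4 - 16*x^3 + 96*x^2 - 256*x + 256
which factors as (x - 4)^4. The eigenvalues (with algebraic multiplicities) are λ = 4 with multiplicity 4.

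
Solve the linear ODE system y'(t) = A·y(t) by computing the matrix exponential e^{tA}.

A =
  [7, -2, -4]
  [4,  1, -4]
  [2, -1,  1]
e^{tA} =
  [4*t*exp(3*t) + exp(3*t), -2*t*exp(3*t), -4*t*exp(3*t)]
  [4*t*exp(3*t), -2*t*exp(3*t) + exp(3*t), -4*t*exp(3*t)]
  [2*t*exp(3*t), -t*exp(3*t), -2*t*exp(3*t) + exp(3*t)]

Strategy: write A = P · J · P⁻¹ where J is a Jordan canonical form, so e^{tA} = P · e^{tJ} · P⁻¹, and e^{tJ} can be computed block-by-block.

A has Jordan form
J =
  [3, 1, 0]
  [0, 3, 0]
  [0, 0, 3]
(up to reordering of blocks).

Per-block formulas:
  For a 1×1 block at λ = 3: exp(t · [3]) = [e^(3t)].
  For a 2×2 Jordan block J_2(3): exp(t · J_2(3)) = e^(3t)·(I + t·N), where N is the 2×2 nilpotent shift.

After assembling e^{tJ} and conjugating by P, we get:

e^{tA} =
  [4*t*exp(3*t) + exp(3*t), -2*t*exp(3*t), -4*t*exp(3*t)]
  [4*t*exp(3*t), -2*t*exp(3*t) + exp(3*t), -4*t*exp(3*t)]
  [2*t*exp(3*t), -t*exp(3*t), -2*t*exp(3*t) + exp(3*t)]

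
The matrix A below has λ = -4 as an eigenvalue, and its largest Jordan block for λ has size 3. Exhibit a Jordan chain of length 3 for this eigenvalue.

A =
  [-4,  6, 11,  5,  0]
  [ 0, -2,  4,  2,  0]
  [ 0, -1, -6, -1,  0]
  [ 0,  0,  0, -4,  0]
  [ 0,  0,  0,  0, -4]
A Jordan chain for λ = -4 of length 3:
v_1 = (1, 0, 0, 0, 0)ᵀ
v_2 = (6, 2, -1, 0, 0)ᵀ
v_3 = (0, 1, 0, 0, 0)ᵀ

Let N = A − (-4)·I. We want v_3 with N^3 v_3 = 0 but N^2 v_3 ≠ 0; then v_{j-1} := N · v_j for j = 3, …, 2.

Pick v_3 = (0, 1, 0, 0, 0)ᵀ.
Then v_2 = N · v_3 = (6, 2, -1, 0, 0)ᵀ.
Then v_1 = N · v_2 = (1, 0, 0, 0, 0)ᵀ.

Sanity check: (A − (-4)·I) v_1 = (0, 0, 0, 0, 0)ᵀ = 0. ✓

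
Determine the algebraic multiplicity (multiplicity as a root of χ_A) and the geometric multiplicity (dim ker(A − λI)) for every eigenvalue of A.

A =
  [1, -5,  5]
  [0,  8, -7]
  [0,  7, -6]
λ = 1: alg = 3, geom = 2

Step 1 — factor the characteristic polynomial to read off the algebraic multiplicities:
  χ_A(x) = (x - 1)^3

Step 2 — compute geometric multiplicities via the rank-nullity identity g(λ) = n − rank(A − λI):
  rank(A − (1)·I) = 1, so dim ker(A − (1)·I) = n − 1 = 2

Summary:
  λ = 1: algebraic multiplicity = 3, geometric multiplicity = 2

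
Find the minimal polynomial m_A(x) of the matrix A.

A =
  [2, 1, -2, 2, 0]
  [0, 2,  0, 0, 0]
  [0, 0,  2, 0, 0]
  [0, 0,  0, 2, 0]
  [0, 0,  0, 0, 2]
x^2 - 4*x + 4

The characteristic polynomial is χ_A(x) = (x - 2)^5, so the eigenvalues are known. The minimal polynomial is
  m_A(x) = Π_λ (x − λ)^{k_λ}
where k_λ is the size of the *largest* Jordan block for λ (equivalently, the smallest k with (A − λI)^k v = 0 for every generalised eigenvector v of λ).

  λ = 2: largest Jordan block has size 2, contributing (x − 2)^2

So m_A(x) = (x - 2)^2 = x^2 - 4*x + 4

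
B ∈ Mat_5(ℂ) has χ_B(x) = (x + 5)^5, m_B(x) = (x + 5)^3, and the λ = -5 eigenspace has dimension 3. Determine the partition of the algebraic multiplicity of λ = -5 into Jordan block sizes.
Block sizes for λ = -5: [3, 1, 1]

Step 1 — from the characteristic polynomial, algebraic multiplicity of λ = -5 is 5. From dim ker(B − (-5)·I) = 3, there are exactly 3 Jordan blocks for λ = -5.
Step 2 — from the minimal polynomial, the factor (x + 5)^3 tells us the largest block for λ = -5 has size 3.
Step 3 — with total size 5, 3 blocks, and largest block 3, the block sizes (in nonincreasing order) are [3, 1, 1].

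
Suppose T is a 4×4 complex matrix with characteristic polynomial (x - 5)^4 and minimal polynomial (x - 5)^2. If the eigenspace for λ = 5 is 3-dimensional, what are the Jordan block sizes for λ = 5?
Block sizes for λ = 5: [2, 1, 1]

Step 1 — from the characteristic polynomial, algebraic multiplicity of λ = 5 is 4. From dim ker(T − (5)·I) = 3, there are exactly 3 Jordan blocks for λ = 5.
Step 2 — from the minimal polynomial, the factor (x − 5)^2 tells us the largest block for λ = 5 has size 2.
Step 3 — with total size 4, 3 blocks, and largest block 2, the block sizes (in nonincreasing order) are [2, 1, 1].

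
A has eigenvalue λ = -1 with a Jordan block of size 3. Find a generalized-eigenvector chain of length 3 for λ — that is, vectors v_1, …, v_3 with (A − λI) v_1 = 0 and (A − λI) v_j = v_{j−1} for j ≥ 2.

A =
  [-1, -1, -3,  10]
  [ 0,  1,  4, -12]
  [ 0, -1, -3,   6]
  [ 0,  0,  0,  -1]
A Jordan chain for λ = -1 of length 3:
v_1 = (1, 0, 0, 0)ᵀ
v_2 = (-1, 2, -1, 0)ᵀ
v_3 = (0, 1, 0, 0)ᵀ

Let N = A − (-1)·I. We want v_3 with N^3 v_3 = 0 but N^2 v_3 ≠ 0; then v_{j-1} := N · v_j for j = 3, …, 2.

Pick v_3 = (0, 1, 0, 0)ᵀ.
Then v_2 = N · v_3 = (-1, 2, -1, 0)ᵀ.
Then v_1 = N · v_2 = (1, 0, 0, 0)ᵀ.

Sanity check: (A − (-1)·I) v_1 = (0, 0, 0, 0)ᵀ = 0. ✓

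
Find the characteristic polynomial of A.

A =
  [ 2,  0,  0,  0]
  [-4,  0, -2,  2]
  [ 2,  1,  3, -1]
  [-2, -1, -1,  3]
x^4 - 8*x^3 + 24*x^2 - 32*x + 16

Expanding det(x·I − A) (e.g. by cofactor expansion or by noting that A is similar to its Jordan form J, which has the same characteristic polynomial as A) gives
  χ_A(x) = x^4 - 8*x^3 + 24*x^2 - 32*x + 16
which factors as (x - 2)^4. The eigenvalues (with algebraic multiplicities) are λ = 2 with multiplicity 4.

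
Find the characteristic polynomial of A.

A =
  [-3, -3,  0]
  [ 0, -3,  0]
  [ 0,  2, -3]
x^3 + 9*x^2 + 27*x + 27

Expanding det(x·I − A) (e.g. by cofactor expansion or by noting that A is similar to its Jordan form J, which has the same characteristic polynomial as A) gives
  χ_A(x) = x^3 + 9*x^2 + 27*x + 27
which factors as (x + 3)^3. The eigenvalues (with algebraic multiplicities) are λ = -3 with multiplicity 3.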